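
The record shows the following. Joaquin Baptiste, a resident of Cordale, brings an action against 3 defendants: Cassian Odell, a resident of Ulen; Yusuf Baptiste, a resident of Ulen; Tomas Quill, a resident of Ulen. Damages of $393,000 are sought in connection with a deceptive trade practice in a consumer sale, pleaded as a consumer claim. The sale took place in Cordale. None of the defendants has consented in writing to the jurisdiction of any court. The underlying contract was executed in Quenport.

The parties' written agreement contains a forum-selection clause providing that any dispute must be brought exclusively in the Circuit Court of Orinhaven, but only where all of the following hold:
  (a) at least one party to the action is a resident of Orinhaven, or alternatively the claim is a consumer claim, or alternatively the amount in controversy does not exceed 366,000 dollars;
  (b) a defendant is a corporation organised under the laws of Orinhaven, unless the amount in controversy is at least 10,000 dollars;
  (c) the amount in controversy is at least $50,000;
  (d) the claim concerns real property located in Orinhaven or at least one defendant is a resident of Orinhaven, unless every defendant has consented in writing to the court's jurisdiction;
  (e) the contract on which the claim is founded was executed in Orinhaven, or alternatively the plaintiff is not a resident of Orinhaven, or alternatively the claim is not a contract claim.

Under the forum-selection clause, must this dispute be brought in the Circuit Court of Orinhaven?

No

The Circuit Court of Orinhaven:
  (a) The claim is a consumer claim, so this disjunct is met. Condition met.
  (b) No defendant is a corporation. But the amount in controversy is $393,000, which meets the $10,000 floor, and the 'unless' clause therefore excuses the requirement. Met.
  (c) The amount in controversy is $393,000, which meets the 50,000 dollars floor. Met.
  (d) The claim does not concern real property; no defendant resides in Orinhaven (they reside in Ulen, Ulen, Ulen) — no alternative holds. The proviso offers no rescue either, since no such written consent has been filed. Not met.
  (e) The plaintiff resides in Cordale, which is not Orinhaven — that alternative is enough. Met.
  → The clause does not apply.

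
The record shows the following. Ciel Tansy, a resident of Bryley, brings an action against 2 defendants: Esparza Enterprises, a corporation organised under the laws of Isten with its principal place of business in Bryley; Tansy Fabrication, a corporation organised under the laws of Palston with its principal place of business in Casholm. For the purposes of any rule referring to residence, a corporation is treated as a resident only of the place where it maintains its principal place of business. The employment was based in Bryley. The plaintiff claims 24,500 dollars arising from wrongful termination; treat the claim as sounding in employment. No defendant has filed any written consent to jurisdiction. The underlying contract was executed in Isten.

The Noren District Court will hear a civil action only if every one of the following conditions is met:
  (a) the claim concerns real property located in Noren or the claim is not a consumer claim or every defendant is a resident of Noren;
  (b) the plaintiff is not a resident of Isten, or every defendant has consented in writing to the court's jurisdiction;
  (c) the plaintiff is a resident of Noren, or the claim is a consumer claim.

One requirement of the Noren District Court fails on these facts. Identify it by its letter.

(c)

The Noren District Court:
  (a) The claim is an employment claim, not a consumer claim, so this disjunct is met. Met.
  (b) The plaintiff resides in Bryley, which is not Isten — that alternative is enough. Condition met.
  (c) The plaintiff resides in Bryley, not Noren; the claim is an employment claim, not a consumer claim — no alternative holds. Not satisfied.
Only condition (c) fails.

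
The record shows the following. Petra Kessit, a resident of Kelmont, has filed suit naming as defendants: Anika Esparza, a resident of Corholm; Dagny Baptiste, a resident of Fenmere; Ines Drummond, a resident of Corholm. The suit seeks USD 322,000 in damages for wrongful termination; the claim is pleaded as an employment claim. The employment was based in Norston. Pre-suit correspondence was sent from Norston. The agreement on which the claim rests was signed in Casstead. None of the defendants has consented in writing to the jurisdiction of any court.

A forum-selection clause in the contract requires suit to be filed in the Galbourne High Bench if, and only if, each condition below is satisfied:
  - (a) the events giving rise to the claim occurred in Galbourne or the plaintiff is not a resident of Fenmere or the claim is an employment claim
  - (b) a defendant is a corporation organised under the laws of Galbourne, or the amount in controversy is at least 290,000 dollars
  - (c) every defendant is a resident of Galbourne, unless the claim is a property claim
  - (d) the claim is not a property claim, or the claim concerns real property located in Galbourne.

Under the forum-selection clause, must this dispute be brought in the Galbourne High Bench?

No

The Galbourne High Bench:
  (a) The plaintiff resides in Kelmont, which is not Fenmere, which satisfies one of the alternatives. Met.
  (b) The amount in controversy is 322,000 dollars, which meets the USD 290,000 floor, so this disjunct is met. Condition met.
  (c) The defendants reside as follows — Anika Esparza in Corholm, Dagny Baptiste in Fenmere, Ines Drummond in Corholm — not all in Galbourne. The proviso offers no rescue either, since the claim is an employment claim, not a property claim. Condition not met.
  (d) The claim is an employment claim, not a property claim, so one alternative holds. Met.
  → Forum clause is not triggered.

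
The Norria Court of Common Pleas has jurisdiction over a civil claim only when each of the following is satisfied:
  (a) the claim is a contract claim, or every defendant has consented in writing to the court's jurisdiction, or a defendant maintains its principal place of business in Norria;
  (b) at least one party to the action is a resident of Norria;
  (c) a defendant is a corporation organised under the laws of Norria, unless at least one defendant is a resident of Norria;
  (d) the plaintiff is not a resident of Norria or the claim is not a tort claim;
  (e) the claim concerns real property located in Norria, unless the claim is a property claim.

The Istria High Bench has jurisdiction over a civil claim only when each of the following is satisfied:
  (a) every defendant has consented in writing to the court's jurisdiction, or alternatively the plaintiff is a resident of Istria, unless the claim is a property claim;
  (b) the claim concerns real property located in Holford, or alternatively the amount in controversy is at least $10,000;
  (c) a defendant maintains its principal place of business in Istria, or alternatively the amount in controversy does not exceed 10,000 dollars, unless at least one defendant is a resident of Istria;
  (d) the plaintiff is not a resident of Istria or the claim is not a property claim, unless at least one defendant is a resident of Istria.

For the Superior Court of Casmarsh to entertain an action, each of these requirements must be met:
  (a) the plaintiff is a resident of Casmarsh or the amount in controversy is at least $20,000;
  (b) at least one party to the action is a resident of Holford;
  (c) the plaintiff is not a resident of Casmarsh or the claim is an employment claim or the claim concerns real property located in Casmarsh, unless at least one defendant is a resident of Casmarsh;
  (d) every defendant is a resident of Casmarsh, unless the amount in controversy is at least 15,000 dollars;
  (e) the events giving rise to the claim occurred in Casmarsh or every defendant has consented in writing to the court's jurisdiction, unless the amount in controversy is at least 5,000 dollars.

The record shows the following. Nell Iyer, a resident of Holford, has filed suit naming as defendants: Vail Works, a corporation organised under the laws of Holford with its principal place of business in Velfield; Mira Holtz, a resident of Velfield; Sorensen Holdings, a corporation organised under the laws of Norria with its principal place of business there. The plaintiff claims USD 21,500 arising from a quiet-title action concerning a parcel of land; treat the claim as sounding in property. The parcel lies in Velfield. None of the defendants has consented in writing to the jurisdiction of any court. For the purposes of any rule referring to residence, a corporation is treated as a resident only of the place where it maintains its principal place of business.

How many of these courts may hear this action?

The Norria Court of Common Pleas:
  (a) Sorensen Holdings has its principal place of business in Norria — that alternative is enough. Satisfied.
  (b) Sorensen Holdings resides in Norria. Condition met.
  (c) Sorensen Holdings is organised under the laws of Norria. Met.
  (d) The plaintiff resides in Holford, which is not Norria, which satisfies one of the alternatives. Condition met.
  (e) The property lies in Velfield, not Norria. The proviso rescues it, though: the claim is a property claim. Satisfied.
  → Every requirement is satisfied — jurisdiction.
The Istria High Bench:
  (a) No such written consent has been filed; the plaintiff resides in Holford, not Istria — no alternative holds. But the claim is a property claim, and the 'unless' clause therefore excuses the requirement. Met.
  (b) The amount in controversy is $21,500, which meets the 10,000 dollars floor, which satisfies one of the alternatives. Condition met.
  (c) The corporate defendant(s) have their principal place of business in Norria, Velfield, not Istria; the amount in controversy is 21,500 dollars, above the $10,000 ceiling — none of the alternatives is met. Nor does the 'unless' clause help: no defendant resides in Istria (they reside in Velfield, Velfield, Norria). Not satisfied.
  (d) The plaintiff resides in Holford, which is not Istria, so this disjunct is met. Condition met.
  → No jurisdiction.
The Superior Court of Casmarsh:
  (a) The amount in controversy is USD 21,500, which meets the USD 20,000 floor, which satisfies one of the alternatives. Satisfied.
  (b) Nell Iyer resides in Holford. Condition met.
  (c) The plaintiff resides in Holford, which is not Casmarsh, so this disjunct is met. Condition met.
  (d) The defendants reside as follows — Vail Works in Velfield, Mira Holtz in Velfield, Sorensen Holdings in Norria — not all in Casmarsh. However, the amount in controversy is USD 21,500, which meets the 15,000 dollars floor, so the 'unless' proviso supplies this condition. Met.
  (e) The operative events occurred in Velfield, not Casmarsh; no such written consent has been filed — every alternative fails. The proviso rescues it, though: the amount in controversy is $21,500, which meets the USD 5,000 floor. Met.
  → The court has jurisdiction.
Courts with jurisdiction: the Norria Court of Common Pleas, the Superior Court of Casmarsh — 2 in total.

2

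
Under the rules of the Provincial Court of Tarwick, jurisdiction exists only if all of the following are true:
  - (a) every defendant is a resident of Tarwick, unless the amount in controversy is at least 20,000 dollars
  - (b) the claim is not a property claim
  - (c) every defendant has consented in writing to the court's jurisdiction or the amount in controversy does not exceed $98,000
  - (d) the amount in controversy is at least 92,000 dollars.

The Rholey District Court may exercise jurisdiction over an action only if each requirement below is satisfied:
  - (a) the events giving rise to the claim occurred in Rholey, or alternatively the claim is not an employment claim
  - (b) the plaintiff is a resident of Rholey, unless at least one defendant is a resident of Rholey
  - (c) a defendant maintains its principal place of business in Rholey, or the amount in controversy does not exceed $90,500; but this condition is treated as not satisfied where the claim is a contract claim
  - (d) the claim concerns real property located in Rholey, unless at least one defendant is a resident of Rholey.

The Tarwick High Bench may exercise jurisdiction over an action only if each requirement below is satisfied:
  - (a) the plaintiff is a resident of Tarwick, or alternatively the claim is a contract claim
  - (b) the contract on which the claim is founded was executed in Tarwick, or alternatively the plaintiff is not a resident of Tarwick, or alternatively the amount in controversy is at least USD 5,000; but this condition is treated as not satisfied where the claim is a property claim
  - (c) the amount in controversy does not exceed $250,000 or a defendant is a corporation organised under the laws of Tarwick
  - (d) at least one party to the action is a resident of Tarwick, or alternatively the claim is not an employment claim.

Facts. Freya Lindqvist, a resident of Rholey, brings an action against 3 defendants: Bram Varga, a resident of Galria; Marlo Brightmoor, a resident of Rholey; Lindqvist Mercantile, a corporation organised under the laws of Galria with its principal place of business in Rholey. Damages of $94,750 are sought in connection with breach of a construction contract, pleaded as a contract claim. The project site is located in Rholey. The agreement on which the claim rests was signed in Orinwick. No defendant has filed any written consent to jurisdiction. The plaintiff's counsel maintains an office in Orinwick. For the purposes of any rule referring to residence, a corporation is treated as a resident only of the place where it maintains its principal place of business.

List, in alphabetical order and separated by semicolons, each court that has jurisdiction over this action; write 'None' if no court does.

The Provincial Court of Tarwick:
  (a) The defendants reside as follows — Bram Varga in Galria, Marlo Brightmoor in Rholey, Lindqvist Mercantile in Rholey — not all in Tarwick. The proviso rescues it, though: the amount in controversy is $94,750, which meets the USD 20,000 floor. Met.
  (b) The claim is a contract claim, not a property claim. Satisfied.
  (c) The amount in controversy is USD 94,750, within the USD 98,000 ceiling, so this disjunct is met. Condition met.
  (d) The amount in controversy is 94,750 dollars, which meets the $92,000 floor. Condition met.
  → All conditions met; jurisdiction exists.
The Rholey District Court:
  (a) The operative events occurred in Rholey — that alternative is enough. Met.
  (b) The plaintiff resides in Rholey. Satisfied.
  (c) Lindqvist Mercantile has its principal place of business in Rholey, which satisfies one of the alternatives. But the carve-out bites: the claim is a contract claim. Condition not met.
  (d) The claim does not concern real property. But Marlo Brightmoor resides in Rholey, and the 'unless' clause therefore excuses the requirement. Condition met.
  → The court lacks jurisdiction.
The Tarwick High Bench:
  (a) The claim is a contract claim, so one alternative holds. Satisfied.
  (b) The plaintiff resides in Rholey, which is not Tarwick — that alternative is enough. The exception is not triggered, since the claim is a contract claim, not a property claim. Satisfied.
  (c) The amount in controversy is USD 94,750, within the 250,000 dollars ceiling, so this disjunct is met. Met.
  (d) The claim is a contract claim, not an employment claim, so this disjunct is met. Met.
  → Every requirement is satisfied — jurisdiction.

the Provincial Court of Tarwick; the Tarwick High Bench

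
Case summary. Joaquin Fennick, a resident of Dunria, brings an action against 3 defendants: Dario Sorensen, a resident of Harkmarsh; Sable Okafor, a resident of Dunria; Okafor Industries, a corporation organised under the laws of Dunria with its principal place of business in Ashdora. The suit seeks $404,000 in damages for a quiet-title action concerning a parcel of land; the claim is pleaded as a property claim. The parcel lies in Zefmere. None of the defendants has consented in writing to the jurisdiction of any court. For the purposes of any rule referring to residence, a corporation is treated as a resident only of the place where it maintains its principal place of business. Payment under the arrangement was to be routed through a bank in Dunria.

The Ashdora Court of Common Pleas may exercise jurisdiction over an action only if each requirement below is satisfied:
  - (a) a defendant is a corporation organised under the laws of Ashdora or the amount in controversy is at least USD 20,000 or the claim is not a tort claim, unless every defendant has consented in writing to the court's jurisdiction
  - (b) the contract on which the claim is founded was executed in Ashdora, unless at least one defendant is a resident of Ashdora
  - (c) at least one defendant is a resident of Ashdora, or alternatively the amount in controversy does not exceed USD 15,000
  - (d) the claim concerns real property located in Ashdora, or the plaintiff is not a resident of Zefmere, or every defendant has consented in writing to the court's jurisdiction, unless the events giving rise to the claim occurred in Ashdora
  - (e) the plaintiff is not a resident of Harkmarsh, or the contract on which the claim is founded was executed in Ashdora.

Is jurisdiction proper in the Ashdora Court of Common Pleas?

The Ashdora Court of Common Pleas:
  (a) The amount in controversy is $404,000, which meets the USD 20,000 floor, so one alternative holds. Condition met.
  (b) No contract (and hence no place of execution) is alleged. The proviso rescues it, though: Okafor Industries resides in Ashdora. Met.
  (c) Okafor Industries resides in Ashdora, which satisfies one of the alternatives. Met.
  (d) The plaintiff resides in Dunria, which is not Zefmere, so one alternative holds. Satisfied.
  (e) The plaintiff resides in Dunria, which is not Harkmarsh, which satisfies one of the alternatives. Met.
  → Jurisdiction lies.

Yes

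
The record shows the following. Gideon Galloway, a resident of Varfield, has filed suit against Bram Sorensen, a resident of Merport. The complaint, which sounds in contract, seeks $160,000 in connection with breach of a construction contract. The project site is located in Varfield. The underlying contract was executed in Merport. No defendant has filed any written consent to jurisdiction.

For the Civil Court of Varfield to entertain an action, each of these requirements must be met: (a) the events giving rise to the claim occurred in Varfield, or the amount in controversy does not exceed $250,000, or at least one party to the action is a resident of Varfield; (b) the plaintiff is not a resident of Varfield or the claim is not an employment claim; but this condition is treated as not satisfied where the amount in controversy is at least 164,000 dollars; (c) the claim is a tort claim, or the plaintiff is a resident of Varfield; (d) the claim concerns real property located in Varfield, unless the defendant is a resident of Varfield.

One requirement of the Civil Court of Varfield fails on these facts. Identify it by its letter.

(d)

The Civil Court of Varfield:
  (a) The operative events occurred in Varfield, so one alternative holds. Satisfied.
  (b) The claim is a contract claim, not an employment claim — that alternative is enough. The exception is not triggered, since the amount in controversy is USD 160,000, below the $164,000 floor. Condition met.
  (c) The plaintiff resides in Varfield — that alternative is enough. Satisfied.
  (d) The claim does not concern real property. And the defendant resides in Merport, not Varfield, so the proviso does not save it. Not met.
Only condition (d) fails.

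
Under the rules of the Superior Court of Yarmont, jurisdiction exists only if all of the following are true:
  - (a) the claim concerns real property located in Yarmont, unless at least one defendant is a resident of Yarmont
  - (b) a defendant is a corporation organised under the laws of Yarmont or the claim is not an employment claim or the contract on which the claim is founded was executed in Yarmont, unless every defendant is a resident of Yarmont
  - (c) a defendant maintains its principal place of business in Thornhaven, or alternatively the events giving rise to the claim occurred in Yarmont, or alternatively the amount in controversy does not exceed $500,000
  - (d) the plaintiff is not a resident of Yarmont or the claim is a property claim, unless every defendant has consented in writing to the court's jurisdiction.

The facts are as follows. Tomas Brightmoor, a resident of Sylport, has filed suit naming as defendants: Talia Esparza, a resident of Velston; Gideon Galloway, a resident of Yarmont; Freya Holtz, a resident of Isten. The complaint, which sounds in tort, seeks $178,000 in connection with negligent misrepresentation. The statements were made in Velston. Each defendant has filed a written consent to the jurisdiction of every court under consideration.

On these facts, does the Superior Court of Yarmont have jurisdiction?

Yes

The Superior Court of Yarmont:
  (a) The claim does not concern real property. However, Gideon Galloway resides in Yarmont, so the 'unless' proviso supplies this condition. Satisfied.
  (b) The claim is a tort claim, not an employment claim — that alternative is enough. Satisfied.
  (c) The amount in controversy is 178,000 dollars, within the USD 500,000 ceiling, which satisfies one of the alternatives. Satisfied.
  (d) The plaintiff resides in Sylport, which is not Yarmont — that alternative is enough. Condition met.
  → Every requirement is satisfied — jurisdiction.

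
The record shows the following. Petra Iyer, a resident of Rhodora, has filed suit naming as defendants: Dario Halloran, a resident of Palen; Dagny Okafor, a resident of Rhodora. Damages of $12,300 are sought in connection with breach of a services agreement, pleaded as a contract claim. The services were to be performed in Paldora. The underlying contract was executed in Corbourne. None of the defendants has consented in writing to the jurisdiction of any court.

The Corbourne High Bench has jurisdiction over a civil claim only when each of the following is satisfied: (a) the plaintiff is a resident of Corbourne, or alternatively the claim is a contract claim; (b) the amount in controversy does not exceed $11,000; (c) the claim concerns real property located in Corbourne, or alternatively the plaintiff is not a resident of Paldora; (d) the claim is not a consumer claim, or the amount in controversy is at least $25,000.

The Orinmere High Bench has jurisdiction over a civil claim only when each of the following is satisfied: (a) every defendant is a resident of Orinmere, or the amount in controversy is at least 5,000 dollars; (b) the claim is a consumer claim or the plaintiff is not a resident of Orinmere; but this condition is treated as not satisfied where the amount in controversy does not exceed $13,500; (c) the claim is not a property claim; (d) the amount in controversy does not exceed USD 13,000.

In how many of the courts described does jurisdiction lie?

The Corbourne High Bench:
  (a) The claim is a contract claim, so one alternative holds. Condition met.
  (b) The amount in controversy is USD 12,300, above the 11,000 dollars ceiling. Not met.
  (c) The plaintiff resides in Rhodora, which is not Paldora, so one alternative holds. Condition met.
  (d) The claim is a contract claim, not a consumer claim, so this disjunct is met. Satisfied.
  → At least one condition fails; no jurisdiction.
The Orinmere High Bench:
  (a) The amount in controversy is 12,300 dollars, which meets the 5,000 dollars floor — that alternative is enough. Condition met.
  (b) The plaintiff resides in Rhodora, which is not Orinmere, so this disjunct is met. But the amount in controversy is 12,300 dollars, within the $13,500 ceiling, triggering the carve-out and defeating this condition. Fails.
  (c) The claim is a contract claim, not a property claim. Satisfied.
  (d) The amount in controversy is USD 12,300, within the USD 13,000 ceiling. Met.
  → No jurisdiction.
No court satisfies all of its conditions.

0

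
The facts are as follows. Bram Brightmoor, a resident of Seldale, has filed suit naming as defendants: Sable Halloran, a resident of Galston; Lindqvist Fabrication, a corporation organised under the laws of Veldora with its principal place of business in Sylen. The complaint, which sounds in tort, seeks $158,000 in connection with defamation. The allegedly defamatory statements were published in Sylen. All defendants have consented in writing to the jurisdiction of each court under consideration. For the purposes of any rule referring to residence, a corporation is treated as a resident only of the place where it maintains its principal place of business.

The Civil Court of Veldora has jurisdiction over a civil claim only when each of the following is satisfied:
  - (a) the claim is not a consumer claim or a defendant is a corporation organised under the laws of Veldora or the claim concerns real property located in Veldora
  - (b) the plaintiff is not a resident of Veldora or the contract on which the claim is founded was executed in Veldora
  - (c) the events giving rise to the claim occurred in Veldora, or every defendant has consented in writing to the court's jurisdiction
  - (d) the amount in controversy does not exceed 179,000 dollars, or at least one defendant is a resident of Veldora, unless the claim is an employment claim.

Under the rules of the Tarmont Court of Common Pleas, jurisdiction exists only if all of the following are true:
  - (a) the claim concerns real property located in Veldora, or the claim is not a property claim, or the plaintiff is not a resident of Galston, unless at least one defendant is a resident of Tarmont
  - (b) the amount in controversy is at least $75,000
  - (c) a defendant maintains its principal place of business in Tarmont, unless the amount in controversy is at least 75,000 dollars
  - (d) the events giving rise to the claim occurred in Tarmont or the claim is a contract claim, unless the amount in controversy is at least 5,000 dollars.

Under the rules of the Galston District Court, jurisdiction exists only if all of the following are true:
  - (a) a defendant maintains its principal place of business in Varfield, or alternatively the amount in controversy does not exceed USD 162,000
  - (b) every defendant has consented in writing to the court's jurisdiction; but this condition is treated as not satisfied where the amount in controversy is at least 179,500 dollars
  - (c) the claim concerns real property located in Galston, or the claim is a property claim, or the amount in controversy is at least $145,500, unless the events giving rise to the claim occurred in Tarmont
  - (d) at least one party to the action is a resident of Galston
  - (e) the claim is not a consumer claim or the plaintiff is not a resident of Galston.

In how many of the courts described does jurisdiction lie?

The Civil Court of Veldora:
  (a) The claim is a tort claim, not a consumer claim, so one alternative holds. Met.
  (b) The plaintiff resides in Seldale, which is not Veldora, so this disjunct is met. Satisfied.
  (c) Every defendant has filed written consent, so this disjunct is met. Met.
  (d) The amount in controversy is 158,000 dollars, within the USD 179,000 ceiling, which satisfies one of the alternatives. Met.
  → Jurisdiction lies.
The Tarmont Court of Common Pleas:
  (a) The claim is a tort claim, not a property claim — that alternative is enough. Met.
  (b) The amount in controversy is $158,000, which meets the 75,000 dollars floor. Met.
  (c) The corporate defendant(s) have their principal place of business in Sylen, not Tarmont. But the amount in controversy is USD 158,000, which meets the $75,000 floor, and the 'unless' clause therefore excuses the requirement. Met.
  (d) The operative events occurred in Sylen, not Tarmont; the claim is a tort claim, not a contract claim — every alternative fails. However, the amount in controversy is USD 158,000, which meets the 5,000 dollars floor, so the 'unless' proviso supplies this condition. Satisfied.
  → Jurisdiction lies.
The Galston District Court:
  (a) The amount in controversy is $158,000, within the $162,000 ceiling, so one alternative holds. Condition met.
  (b) Every defendant has filed written consent. And the carve-out is inapplicable — the amount in controversy is $158,000, below the USD 179,500 floor. Condition met.
  (c) The amount in controversy is $158,000, which meets the $145,500 floor, which satisfies one of the alternatives. Condition met.
  (d) Sable Halloran resides in Galston. Met.
  (e) The claim is a tort claim, not a consumer claim, so one alternative holds. Satisfied.
  → The court has jurisdiction.
Courts with jurisdiction: the Civil Court of Veldora, the Tarmont Court of Common Pleas, the Galston District Court — 3 in total.

3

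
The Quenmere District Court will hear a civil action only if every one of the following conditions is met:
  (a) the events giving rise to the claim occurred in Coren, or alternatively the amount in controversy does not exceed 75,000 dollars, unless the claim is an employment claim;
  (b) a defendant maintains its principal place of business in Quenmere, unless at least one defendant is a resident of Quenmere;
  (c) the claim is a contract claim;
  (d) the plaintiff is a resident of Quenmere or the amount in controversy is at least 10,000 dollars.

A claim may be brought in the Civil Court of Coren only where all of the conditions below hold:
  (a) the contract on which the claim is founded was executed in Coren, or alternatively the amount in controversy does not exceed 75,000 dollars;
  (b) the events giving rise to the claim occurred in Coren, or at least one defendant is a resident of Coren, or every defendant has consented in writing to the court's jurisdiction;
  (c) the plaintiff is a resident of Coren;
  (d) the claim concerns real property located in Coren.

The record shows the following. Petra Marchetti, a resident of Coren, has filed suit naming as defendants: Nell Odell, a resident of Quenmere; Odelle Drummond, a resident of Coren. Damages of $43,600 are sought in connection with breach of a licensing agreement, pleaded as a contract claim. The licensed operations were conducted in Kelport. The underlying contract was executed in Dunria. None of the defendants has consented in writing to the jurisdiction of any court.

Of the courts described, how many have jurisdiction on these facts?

The Quenmere District Court:
  (a) The amount in controversy is USD 43,600, within the 75,000 dollars ceiling, so one alternative holds. Condition met.
  (b) No defendant is a corporation. However, Nell Odell resides in Quenmere, so the 'unless' proviso supplies this condition. Met.
  (c) The claim is a contract claim. Condition met.
  (d) The amount in controversy is $43,600, which meets the $10,000 floor, which satisfies one of the alternatives. Satisfied.
  → Jurisdiction lies.
The Civil Court of Coren:
  (a) The amount in controversy is 43,600 dollars, within the $75,000 ceiling, so this disjunct is met. Satisfied.
  (b) Odelle Drummond resides in Coren — that alternative is enough. Met.
  (c) The plaintiff resides in Coren. Condition met.
  (d) The claim does not concern real property. Not satisfied.
  → Not every requirement is met — no jurisdiction.
Courts with jurisdiction: the Quenmere District Court — 1 in total.

1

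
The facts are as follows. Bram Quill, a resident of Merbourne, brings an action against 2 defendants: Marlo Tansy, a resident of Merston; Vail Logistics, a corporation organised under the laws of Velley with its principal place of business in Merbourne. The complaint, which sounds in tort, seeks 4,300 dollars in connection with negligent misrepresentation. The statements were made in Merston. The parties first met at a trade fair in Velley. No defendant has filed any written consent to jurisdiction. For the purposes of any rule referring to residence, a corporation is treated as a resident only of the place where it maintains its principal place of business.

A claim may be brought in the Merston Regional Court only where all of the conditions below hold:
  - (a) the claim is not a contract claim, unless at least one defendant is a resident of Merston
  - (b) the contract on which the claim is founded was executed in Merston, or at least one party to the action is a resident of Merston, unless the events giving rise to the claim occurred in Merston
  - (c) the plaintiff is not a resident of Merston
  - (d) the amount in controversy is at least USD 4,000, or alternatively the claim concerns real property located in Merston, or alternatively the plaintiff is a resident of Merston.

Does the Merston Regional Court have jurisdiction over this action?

The Merston Regional Court:
  (a) The claim is a tort claim, not a contract claim. Condition met.
  (b) Marlo Tansy resides in Merston — that alternative is enough. Satisfied.
  (c) The plaintiff resides in Merbourne, which is not Merston. Satisfied.
  (d) The amount in controversy is 4,300 dollars, which meets the $4,000 floor, so one alternative holds. Met.
  → All conditions met; jurisdiction exists.

Yes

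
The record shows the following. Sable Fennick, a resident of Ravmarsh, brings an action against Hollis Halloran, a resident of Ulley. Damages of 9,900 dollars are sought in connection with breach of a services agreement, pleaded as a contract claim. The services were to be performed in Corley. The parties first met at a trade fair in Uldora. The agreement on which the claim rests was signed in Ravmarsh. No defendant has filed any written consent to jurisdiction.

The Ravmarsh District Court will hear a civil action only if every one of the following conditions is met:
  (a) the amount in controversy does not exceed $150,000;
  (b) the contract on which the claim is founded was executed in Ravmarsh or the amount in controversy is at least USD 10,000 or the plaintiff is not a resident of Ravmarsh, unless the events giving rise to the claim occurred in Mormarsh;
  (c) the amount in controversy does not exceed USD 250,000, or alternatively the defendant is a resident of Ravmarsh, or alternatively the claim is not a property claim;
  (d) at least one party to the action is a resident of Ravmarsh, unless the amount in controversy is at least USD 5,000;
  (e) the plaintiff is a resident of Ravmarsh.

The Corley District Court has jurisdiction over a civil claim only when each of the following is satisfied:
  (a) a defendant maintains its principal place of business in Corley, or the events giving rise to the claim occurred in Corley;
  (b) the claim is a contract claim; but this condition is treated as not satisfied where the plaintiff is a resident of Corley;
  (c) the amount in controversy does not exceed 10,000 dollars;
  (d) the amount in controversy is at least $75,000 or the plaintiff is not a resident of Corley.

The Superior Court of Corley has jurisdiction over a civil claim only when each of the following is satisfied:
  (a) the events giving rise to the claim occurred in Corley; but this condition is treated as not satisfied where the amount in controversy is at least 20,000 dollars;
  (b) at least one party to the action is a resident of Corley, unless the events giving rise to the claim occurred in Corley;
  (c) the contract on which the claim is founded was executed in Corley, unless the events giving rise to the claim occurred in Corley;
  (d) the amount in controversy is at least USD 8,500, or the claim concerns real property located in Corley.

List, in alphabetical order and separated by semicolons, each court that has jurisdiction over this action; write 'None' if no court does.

the Corley District Court; the Ravmarsh District Court; the Superior Court of Corley

The Ravmarsh District Court:
  (a) The amount in controversy is 9,900 dollars, within the 150,000 dollars ceiling. Condition met.
  (b) The contract was executed in Ravmarsh, which satisfies one of the alternatives. Satisfied.
  (c) The amount in controversy is $9,900, within the $250,000 ceiling, so this disjunct is met. Condition met.
  (d) Sable Fennick resides in Ravmarsh. Met.
  (e) The plaintiff resides in Ravmarsh. Condition met.
  → Jurisdiction lies.
The Corley District Court:
  (a) The operative events occurred in Corley, which satisfies one of the alternatives. Condition met.
  (b) The claim is a contract claim. And the carve-out is inapplicable — the plaintiff resides in Ravmarsh, not Corley. Satisfied.
  (c) The amount in controversy is USD 9,900, within the USD 10,000 ceiling. Condition met.
  (d) The plaintiff resides in Ravmarsh, which is not Corley — that alternative is enough. Met.
  → Jurisdiction lies.
The Superior Court of Corley:
  (a) The operative events occurred in Corley. The carve-out does not apply: the amount in controversy is $9,900, below the $20,000 floor. Satisfied.
  (b) No party resides in Corley. However, the operative events occurred in Corley, so the 'unless' proviso supplies this condition. Satisfied.
  (c) The contract was executed in Ravmarsh, not Corley. The proviso rescues it, though: the operative events occurred in Corley. Met.
  (d) The amount in controversy is 9,900 dollars, which meets the USD 8,500 floor — that alternative is enough. Condition met.
  → All conditions met; jurisdiction exists.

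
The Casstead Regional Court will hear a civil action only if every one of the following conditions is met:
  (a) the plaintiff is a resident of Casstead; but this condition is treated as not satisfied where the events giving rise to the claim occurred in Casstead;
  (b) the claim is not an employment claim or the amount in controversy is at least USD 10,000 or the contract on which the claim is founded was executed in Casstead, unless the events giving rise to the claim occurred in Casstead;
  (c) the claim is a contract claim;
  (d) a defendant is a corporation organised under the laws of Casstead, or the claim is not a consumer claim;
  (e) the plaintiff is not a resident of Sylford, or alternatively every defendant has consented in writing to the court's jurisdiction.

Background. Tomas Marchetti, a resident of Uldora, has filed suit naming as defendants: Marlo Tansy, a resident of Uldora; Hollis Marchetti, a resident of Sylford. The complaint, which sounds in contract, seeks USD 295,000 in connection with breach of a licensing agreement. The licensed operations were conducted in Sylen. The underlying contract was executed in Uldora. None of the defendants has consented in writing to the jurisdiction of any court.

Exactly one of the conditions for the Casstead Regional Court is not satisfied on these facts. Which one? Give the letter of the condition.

(a)

The Casstead Regional Court:
  (a) The plaintiff resides in Uldora, not Casstead. Condition not met.
  (b) The claim is a contract claim, not an employment claim — that alternative is enough. Condition met.
  (c) The claim is a contract claim. Condition met.
  (d) The claim is a contract claim, not a consumer claim — that alternative is enough. Met.
  (e) The plaintiff resides in Uldora, which is not Sylford — that alternative is enough. Condition met.
Only condition (a) fails.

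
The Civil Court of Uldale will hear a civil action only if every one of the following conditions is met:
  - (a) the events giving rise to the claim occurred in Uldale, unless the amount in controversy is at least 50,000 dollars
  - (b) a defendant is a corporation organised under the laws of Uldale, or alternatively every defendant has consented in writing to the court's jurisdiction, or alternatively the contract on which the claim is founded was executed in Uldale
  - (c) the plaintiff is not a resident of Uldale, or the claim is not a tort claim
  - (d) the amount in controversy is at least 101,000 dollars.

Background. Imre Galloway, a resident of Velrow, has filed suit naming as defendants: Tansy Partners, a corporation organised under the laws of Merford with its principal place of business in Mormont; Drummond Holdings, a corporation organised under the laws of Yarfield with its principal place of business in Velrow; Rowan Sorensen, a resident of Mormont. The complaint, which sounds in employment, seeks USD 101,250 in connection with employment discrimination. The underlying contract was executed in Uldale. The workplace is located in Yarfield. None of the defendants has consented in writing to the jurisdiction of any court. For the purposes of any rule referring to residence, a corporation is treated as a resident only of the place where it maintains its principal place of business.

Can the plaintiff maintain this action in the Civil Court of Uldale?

The Civil Court of Uldale:
  (a) The operative events occurred in Yarfield, not Uldale. The proviso rescues it, though: the amount in controversy is $101,250, which meets the 50,000 dollars floor. Satisfied.
  (b) The contract was executed in Uldale, so this disjunct is met. Condition met.
  (c) The plaintiff resides in Velrow, which is not Uldale, so one alternative holds. Condition met.
  (d) The amount in controversy is $101,250, which meets the 101,000 dollars floor. Condition met.
  → Every requirement is satisfied — jurisdiction.

Yes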